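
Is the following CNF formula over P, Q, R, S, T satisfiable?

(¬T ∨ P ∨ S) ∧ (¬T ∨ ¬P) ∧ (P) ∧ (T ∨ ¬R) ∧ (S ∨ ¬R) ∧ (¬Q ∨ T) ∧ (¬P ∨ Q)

(P) alone gives P = True.
(¬T) alone gives T = False.
(¬R) alone gives R = False.
(¬Q) alone gives Q = False.
That conflicts with the unit clause (Q).
No assignment satisfies every clause.

Unsatisfiable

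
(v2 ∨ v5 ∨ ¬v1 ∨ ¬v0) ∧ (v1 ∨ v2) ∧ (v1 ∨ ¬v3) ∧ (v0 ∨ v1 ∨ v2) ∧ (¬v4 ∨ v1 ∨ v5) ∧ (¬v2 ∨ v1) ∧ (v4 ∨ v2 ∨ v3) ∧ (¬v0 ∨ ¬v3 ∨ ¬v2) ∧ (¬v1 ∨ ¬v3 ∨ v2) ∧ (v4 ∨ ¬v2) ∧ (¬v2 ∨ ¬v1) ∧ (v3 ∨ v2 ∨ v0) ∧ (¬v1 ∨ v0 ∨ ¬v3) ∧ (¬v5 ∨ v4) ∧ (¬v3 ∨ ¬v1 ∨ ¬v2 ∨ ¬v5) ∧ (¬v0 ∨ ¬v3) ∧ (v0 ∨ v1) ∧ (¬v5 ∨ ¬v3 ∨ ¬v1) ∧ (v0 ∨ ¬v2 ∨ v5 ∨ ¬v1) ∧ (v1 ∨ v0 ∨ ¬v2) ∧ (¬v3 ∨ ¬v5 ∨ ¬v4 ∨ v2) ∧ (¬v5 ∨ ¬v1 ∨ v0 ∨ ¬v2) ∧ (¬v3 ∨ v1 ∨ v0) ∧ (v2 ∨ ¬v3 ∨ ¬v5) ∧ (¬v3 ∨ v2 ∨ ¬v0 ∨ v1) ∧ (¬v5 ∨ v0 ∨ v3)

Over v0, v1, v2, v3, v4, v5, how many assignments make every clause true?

There are 2^6 = 64 truth assignments over (v0, v1, v2, v3, v4, v5).
Split on v3. With v3 = True, the clauses containing v3 are satisfied and ¬v3 drops from the rest; 0 of the 2^5 = 32 assignments to the other variables satisfy what remains.
With v3 = False, by the same count on the reduced clause set, 1 assignment works.
Total: 0 + 1 = 1.

1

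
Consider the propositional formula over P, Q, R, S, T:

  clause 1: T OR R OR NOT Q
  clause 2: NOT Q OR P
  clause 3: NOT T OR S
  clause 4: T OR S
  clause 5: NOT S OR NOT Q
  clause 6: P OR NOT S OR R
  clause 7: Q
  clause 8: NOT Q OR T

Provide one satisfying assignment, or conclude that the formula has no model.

(Q) alone gives Q = true.
(P) alone gives P = true.
(NOT S) alone gives S = false.
(NOT T) alone gives T = false.
But (T) is also a unit clause — contradiction.

UNSATISFIABLE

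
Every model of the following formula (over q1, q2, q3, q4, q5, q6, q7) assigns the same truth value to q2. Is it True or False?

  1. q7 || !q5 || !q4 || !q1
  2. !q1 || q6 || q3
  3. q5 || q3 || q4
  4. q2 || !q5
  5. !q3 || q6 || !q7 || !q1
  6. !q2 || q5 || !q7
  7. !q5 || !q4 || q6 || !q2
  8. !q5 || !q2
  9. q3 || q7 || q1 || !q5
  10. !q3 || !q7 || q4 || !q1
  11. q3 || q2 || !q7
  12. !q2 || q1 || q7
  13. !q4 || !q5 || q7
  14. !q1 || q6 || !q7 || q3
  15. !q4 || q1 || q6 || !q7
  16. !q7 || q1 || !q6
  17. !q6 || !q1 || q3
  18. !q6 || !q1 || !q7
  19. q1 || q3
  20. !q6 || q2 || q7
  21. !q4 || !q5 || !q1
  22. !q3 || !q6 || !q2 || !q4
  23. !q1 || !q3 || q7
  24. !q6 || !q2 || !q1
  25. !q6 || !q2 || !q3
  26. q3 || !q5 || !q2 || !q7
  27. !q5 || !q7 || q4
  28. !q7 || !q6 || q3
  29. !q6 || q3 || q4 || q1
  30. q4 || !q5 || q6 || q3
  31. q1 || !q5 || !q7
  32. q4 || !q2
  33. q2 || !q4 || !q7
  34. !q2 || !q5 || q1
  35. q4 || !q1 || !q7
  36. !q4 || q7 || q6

False

Suppose q2 = true.
From the singleton clause (!q5), q5 = false.
From the singleton clause (!q7), q7 = false.
From the singleton clause (q1), q1 = true.
From the singleton clause (!q3), q3 = false.
From the singleton clause (q6), q6 = true.
Now (!q6) is unsatisfied and unit — conflict.
So every satisfying assignment has q2 = False.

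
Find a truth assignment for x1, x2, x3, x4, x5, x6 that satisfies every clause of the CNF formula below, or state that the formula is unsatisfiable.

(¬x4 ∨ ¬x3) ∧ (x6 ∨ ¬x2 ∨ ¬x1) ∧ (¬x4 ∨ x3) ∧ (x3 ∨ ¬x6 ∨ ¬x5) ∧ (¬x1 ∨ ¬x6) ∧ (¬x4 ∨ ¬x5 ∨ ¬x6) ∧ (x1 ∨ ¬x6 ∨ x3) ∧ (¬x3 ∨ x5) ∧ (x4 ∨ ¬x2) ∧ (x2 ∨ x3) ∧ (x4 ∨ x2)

UNSATISFIABLE

Try x4 = False.
Unit clause (¬x2) forces x2 = False.
Now (x2) is unsatisfied and unit — conflict.
Backtrack on x4: now try x4 = True.
Unit clause (¬x3) forces x3 = False.
Now (x3) is unsatisfied and unit — conflict.
Neither x4 = True nor x4 = False works.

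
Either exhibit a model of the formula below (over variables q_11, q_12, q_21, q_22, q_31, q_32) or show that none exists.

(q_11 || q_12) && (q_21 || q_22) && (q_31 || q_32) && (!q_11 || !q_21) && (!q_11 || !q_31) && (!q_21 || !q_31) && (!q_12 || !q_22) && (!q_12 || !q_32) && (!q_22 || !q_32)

UNSATISFIABLE

Branch on q_11: set q_11 = true.
Unit clause (!q_21) forces q_21 = false.
Unit clause (q_22) forces q_22 = true.
Unit clause (!q_31) forces q_31 = false.
Unit clause (q_32) forces q_32 = true.
Now (!q_32) is unsatisfied and unit — conflict.
Undo q_11 and try q_11 = false.
Unit clause (q_12) forces q_12 = true.
Unit clause (!q_22) forces q_22 = false.
Unit clause (q_21) forces q_21 = true.
Unit clause (!q_31) forces q_31 = false.
Unit clause (q_32) forces q_32 = true.
Now (!q_32) is unsatisfied and unit — conflict.
Neither q_11 = true nor q_11 = false works.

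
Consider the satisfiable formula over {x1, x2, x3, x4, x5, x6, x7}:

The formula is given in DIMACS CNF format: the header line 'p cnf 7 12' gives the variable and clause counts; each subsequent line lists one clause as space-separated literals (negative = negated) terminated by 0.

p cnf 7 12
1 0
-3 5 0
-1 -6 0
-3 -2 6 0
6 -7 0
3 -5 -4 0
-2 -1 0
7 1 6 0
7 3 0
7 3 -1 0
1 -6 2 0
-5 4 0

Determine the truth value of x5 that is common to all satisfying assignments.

Suppose x5 = False.
(x1) alone gives x1 = True.
(¬x3) alone gives x3 = False.
(¬x6) alone gives x6 = False.
(¬x7) alone gives x7 = False.
But (x7) is also a unit clause — contradiction.
So every satisfying assignment has x5 = True.

True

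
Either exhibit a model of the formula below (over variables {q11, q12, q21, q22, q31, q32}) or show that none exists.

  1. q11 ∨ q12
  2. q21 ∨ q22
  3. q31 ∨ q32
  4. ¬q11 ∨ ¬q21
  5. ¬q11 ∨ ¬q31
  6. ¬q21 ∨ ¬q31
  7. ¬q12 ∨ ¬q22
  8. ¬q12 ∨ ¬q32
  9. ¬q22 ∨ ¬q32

UNSATISFIABLE

Case q11 = True:
From the singleton clause (¬q21), q21 = False.
From the singleton clause (q22), q22 = True.
From the singleton clause (¬q31), q31 = False.
From the singleton clause (q32), q32 = True.
Now (¬q32) is unsatisfied and unit — conflict.
Backtrack on q11: now try q11 = False.
From the singleton clause (q12), q12 = True.
From the singleton clause (¬q22), q22 = False.
From the singleton clause (q21), q21 = True.
From the singleton clause (¬q31), q31 = False.
From the singleton clause (q32), q32 = True.
Now (¬q32) is unsatisfied and unit — conflict.
Both values of q11 lead to a conflict.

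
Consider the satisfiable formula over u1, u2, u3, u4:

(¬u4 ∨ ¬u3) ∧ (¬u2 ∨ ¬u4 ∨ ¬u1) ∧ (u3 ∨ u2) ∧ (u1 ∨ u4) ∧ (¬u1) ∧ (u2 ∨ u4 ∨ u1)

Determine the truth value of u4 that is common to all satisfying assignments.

Suppose u4 = False.
The clause (u1) is unit, so u1 = True.
But (¬u1) is also a unit clause — contradiction.
So every satisfying assignment has u4 = True.

True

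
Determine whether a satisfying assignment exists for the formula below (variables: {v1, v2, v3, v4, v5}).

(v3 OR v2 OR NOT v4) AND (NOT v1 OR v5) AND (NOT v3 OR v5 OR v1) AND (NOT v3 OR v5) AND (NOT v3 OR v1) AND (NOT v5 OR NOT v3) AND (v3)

From the singleton clause (v3), v3 = true.
From the singleton clause (v5), v5 = true.
That conflicts with the unit clause (NOT v5).
No assignment satisfies every clause.

Unsatisfiable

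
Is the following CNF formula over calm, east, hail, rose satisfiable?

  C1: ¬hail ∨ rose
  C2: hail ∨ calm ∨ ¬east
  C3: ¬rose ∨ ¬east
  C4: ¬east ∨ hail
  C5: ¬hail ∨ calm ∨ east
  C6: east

No

Unit clause (east) forces east = True.
Unit clause (¬rose) forces rose = False.
Unit clause (¬hail) forces hail = False.
That conflicts with the unit clause (hail).
No assignment satisfies every clause.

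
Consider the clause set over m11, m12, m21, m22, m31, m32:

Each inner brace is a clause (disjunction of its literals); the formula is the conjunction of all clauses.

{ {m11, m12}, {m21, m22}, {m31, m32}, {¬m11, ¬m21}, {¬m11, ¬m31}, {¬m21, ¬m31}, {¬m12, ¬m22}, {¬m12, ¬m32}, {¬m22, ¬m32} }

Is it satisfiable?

Case m11 = True:
The clause (¬m21) is unit, so m21 = False.
The clause (m22) is unit, so m22 = True.
The clause (¬m31) is unit, so m31 = False.
The clause (m32) is unit, so m32 = True.
Now (¬m32) is unsatisfied and unit — conflict.
Backtrack on m11: now try m11 = False.
The clause (m12) is unit, so m12 = True.
The clause (¬m22) is unit, so m22 = False.
The clause (m21) is unit, so m21 = True.
The clause (¬m31) is unit, so m31 = False.
The clause (m32) is unit, so m32 = True.
Now (¬m32) is unsatisfied and unit — conflict.
Either choice for m11 ends in contradiction.
No assignment satisfies every clause.

No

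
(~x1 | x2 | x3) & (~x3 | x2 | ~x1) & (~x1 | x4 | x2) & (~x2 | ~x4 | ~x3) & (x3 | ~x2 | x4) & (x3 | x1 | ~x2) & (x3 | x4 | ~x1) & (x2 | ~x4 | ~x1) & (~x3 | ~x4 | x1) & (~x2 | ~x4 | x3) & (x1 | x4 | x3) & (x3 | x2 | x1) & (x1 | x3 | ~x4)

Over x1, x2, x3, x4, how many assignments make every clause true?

There are 2^4 = 16 truth assignments over (x1, x2, x3, x4).
Split on x4. With x4 = 1, the clauses containing x4 are satisfied and ~x4 drops from the rest; 0 of the 2^3 = 8 assignments to the other variables satisfy what remains.
With x4 = 0, by the same count on the reduced clause set, 3 assignments work.
(One model: x1=F, x2=F, x3=T, x4=F.)
Total: 0 + 3 = 3.

3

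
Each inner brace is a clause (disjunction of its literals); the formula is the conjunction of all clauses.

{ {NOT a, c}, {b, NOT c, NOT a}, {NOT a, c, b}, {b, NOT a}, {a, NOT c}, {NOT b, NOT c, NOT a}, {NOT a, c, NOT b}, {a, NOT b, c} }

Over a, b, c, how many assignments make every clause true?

1

There are 2^3 = 8 truth assignments over (a, b, c).
Check each against the 8 clauses (columns in the order a, b, c):
  F F F  ✓ satisfies all
  F F T  ✗ fails (a OR NOT c)
  F T F  ✗ fails (a OR NOT b OR c)
  F T T  ✗ fails (a OR NOT c)
  T F F  ✗ fails (NOT a OR c)
  T F T  ✗ fails (b OR NOT c OR NOT a)
  T T F  ✗ fails (NOT a OR c)
  T T T  ✗ fails (NOT b OR NOT c OR NOT a)
1 of the 8 rows is a model.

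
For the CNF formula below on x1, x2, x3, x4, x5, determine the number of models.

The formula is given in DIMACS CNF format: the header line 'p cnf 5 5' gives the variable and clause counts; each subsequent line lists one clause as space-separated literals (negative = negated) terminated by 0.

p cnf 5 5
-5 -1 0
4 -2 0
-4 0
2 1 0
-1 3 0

1

There are 2^5 = 32 truth assignments over (x1, x2, x3, x4, x5).
Split on x1. With x1 = True, the clauses containing x1 are satisfied and ¬x1 drops from the rest; 1 of the 2^4 = 16 assignments to the other variables satisfy what remains.
With x1 = False, by the same count on the reduced clause set, 0 assignments work.
(One model: x1=T, x2=F, x3=T, x4=F, x5=F.)
Total: 1 + 0 = 1.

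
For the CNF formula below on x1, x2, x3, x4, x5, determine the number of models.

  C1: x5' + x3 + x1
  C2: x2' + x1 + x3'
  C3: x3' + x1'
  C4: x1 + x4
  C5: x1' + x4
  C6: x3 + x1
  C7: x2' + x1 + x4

6

There are 2^5 = 32 truth assignments over (x1, x2, x3, x4, x5).
Split on x3. With x3 = 1, the clauses containing x3 are satisfied and x3' drops from the rest; 2 of the 2^4 = 16 assignments to the other variables satisfy what remains.
With x3 = 0, by the same count on the reduced clause set, 4 assignments work.
(One model: x1=F, x2=F, x3=T, x4=T, x5=F.)
Total: 2 + 4 = 6.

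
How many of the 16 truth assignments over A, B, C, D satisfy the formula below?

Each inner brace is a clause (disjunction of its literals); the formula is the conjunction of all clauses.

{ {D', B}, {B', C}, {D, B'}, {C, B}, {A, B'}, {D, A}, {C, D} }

There are 2^4 = 16 truth assignments over (A, B, C, D).
Check each against the 7 clauses (columns in the order A, B, C, D):
  F F F F  ✗ fails (C + B)
  F F F T  ✗ fails (D' + B)
  F F T F  ✗ fails (D + A)
  F F T T  ✗ fails (D' + B)
  F T F F  ✗ fails (B' + C)
  F T F T  ✗ fails (B' + C)
  F T T F  ✗ fails (D + B')
  F T T T  ✗ fails (A + B')
  T F F F  ✗ fails (C + B)
  T F F T  ✗ fails (D' + B)
  T F T F  ✓ satisfies all
  T F T T  ✗ fails (D' + B)
  T T F F  ✗ fails (B' + C)
  T T F T  ✗ fails (B' + C)
  T T T F  ✗ fails (D + B')
  T T T T  ✓ satisfies all
2 of the 16 rows are models.

2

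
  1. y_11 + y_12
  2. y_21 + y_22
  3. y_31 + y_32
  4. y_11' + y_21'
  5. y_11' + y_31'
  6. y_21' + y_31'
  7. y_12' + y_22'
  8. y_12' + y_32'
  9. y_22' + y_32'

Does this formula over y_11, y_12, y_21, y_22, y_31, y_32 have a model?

Unsatisfiable

Case y_11 = 1:
Unit clause (y_21') forces y_21 = 0.
Unit clause (y_22) forces y_22 = 1.
Unit clause (y_31') forces y_31 = 0.
Unit clause (y_32) forces y_32 = 1.
That conflicts with the unit clause (y_32').
Backtrack on y_11: now try y_11 = 0.
Unit clause (y_12) forces y_12 = 1.
Unit clause (y_22') forces y_22 = 0.
Unit clause (y_21) forces y_21 = 1.
Unit clause (y_31') forces y_31 = 0.
Unit clause (y_32) forces y_32 = 1.
That conflicts with the unit clause (y_32').
Neither y_11 = 1 nor y_11 = 0 works.
No assignment satisfies every clause.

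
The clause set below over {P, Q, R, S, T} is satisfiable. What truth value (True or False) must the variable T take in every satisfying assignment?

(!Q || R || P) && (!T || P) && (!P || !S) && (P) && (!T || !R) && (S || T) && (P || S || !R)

Suppose T = false.
The clause (P) is unit, so P = true.
The clause (!S) is unit, so S = false.
Now (S) is unsatisfied and unit — conflict.
So every satisfying assignment has T = True.

True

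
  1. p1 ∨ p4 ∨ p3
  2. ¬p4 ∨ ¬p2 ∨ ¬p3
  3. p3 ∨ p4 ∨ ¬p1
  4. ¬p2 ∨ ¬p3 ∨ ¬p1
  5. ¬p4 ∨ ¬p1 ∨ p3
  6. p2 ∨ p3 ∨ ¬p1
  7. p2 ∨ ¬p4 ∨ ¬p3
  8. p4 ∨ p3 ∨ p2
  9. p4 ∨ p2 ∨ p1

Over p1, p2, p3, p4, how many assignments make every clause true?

4

There are 2^4 = 16 truth assignments over (p1, p2, p3, p4).
Check each against the 9 clauses (columns in the order p1, p2, p3, p4):
  F F F F  ✗ fails (p1 ∨ p4 ∨ p3)
  F F F T  ✓ satisfies all
  F F T F  ✗ fails (p4 ∨ p2 ∨ p1)
  F F T T  ✗ fails (p2 ∨ ¬p4 ∨ ¬p3)
  F T F F  ✗ fails (p1 ∨ p4 ∨ p3)
  F T F T  ✓ satisfies all
  F T T F  ✓ satisfies all
  F T T T  ✗ fails (¬p4 ∨ ¬p2 ∨ ¬p3)
  T F F F  ✗ fails (p3 ∨ p4 ∨ ¬p1)
  T F F T  ✗ fails (¬p4 ∨ ¬p1 ∨ p3)
  T F T F  ✓ satisfies all
  T F T T  ✗ fails (p2 ∨ ¬p4 ∨ ¬p3)
  T T F F  ✗ fails (p3 ∨ p4 ∨ ¬p1)
  T T F T  ✗ fails (¬p4 ∨ ¬p1 ∨ p3)
  T T T F  ✗ fails (¬p2 ∨ ¬p3 ∨ ¬p1)
  T T T T  ✗ fails (¬p4 ∨ ¬p2 ∨ ¬p3)
4 of the 16 rows are models.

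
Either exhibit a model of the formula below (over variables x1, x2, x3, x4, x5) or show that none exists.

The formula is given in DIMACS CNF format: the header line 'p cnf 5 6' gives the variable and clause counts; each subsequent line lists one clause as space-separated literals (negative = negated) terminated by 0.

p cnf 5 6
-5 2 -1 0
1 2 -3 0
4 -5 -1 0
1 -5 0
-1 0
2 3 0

x1 ↦ False; x2 ↦ True; x3 ↦ False; x4 ↦ False; x5 ↦ False

(¬x1) alone gives x1 = False.
(¬x5) alone gives x5 = False.
Suppose x2 = True.
All clauses hold; x3, x4 can take either value.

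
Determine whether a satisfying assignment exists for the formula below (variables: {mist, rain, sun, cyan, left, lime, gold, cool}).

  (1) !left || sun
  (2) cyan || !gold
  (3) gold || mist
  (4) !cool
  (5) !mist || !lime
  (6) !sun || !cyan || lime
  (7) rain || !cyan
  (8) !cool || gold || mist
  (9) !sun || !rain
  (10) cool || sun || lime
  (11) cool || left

The clause (!cool) is unit, so cool = false.
The clause (left) is unit, so left = true.
The clause (sun) is unit, so sun = true.
The clause (!rain) is unit, so rain = false.
The clause (!cyan) is unit, so cyan = false.
The clause (!gold) is unit, so gold = false.
The clause (mist) is unit, so mist = true.
The clause (!lime) is unit, so lime = false.
Every clause now holds.
A satisfying assignment: mist: true; rain: false; sun: true; cyan: false; left: true; lime: false; gold: false; cool: false.

Satisfiable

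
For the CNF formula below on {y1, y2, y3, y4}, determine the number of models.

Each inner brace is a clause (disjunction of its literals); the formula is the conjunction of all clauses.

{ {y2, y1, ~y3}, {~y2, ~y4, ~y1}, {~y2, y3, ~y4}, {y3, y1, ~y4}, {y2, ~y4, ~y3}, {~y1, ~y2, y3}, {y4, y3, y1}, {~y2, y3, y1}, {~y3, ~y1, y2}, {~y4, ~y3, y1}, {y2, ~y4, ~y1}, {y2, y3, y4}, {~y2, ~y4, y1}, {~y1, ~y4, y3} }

There are 2^4 = 16 truth assignments over (y1, y2, y3, y4).
Split on y3. With y3 = 1, the clauses containing y3 are satisfied and ~y3 drops from the rest; 2 of the 2^3 = 8 assignments to the other variables satisfy what remains.
With y3 = 0, by the same count on the reduced clause set, 0 assignments work.
Total: 2 + 0 = 2.

2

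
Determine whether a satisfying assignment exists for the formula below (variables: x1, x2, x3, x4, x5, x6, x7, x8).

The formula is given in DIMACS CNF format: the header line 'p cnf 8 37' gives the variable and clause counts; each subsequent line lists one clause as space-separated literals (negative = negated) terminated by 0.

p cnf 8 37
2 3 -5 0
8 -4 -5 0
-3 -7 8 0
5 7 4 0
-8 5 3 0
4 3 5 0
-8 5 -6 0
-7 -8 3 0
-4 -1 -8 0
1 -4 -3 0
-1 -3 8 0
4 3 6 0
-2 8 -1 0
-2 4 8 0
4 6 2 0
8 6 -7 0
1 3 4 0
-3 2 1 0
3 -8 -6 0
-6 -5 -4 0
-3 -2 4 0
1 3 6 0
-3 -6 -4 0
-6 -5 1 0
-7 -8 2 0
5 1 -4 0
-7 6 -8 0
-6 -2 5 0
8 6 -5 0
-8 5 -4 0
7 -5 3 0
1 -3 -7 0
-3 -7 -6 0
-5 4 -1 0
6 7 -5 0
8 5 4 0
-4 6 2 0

Branch on x2: set x2 = False.
Branch on x3: set x3 = False.
Unit clause (¬x5) forces x5 = False.
Unit clause (¬x8) forces x8 = False.
Unit clause (x4) forces x4 = True.
Unit clause (x1) forces x1 = True.
Unit clause (x6) forces x6 = True.
No clause remains; x7 is free.
A satisfying assignment: x1 ↦ True, x2 ↦ False, x3 ↦ False, x4 ↦ True, x5 ↦ False, x6 ↦ True, x7 ↦ False, x8 ↦ False.

Yes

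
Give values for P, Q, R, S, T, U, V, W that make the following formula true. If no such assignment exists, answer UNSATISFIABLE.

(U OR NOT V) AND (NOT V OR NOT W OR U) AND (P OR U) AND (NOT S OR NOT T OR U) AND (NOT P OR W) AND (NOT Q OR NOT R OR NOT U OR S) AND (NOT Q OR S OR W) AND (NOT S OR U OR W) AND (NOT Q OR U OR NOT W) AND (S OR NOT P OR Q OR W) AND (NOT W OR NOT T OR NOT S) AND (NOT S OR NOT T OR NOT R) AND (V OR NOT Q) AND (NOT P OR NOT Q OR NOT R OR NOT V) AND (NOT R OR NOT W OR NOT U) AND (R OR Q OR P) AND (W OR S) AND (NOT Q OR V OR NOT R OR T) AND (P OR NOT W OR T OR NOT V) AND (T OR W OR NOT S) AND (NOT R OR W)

Try U = true.
Try P = true.
From the singleton clause (W), W = true.
From the singleton clause (NOT R), R = false.
Try T = false.
Try V = false.
From the singleton clause (NOT Q), Q = false.
Every clause is now satisfied; S is unconstrained.

P ↦ true; Q ↦ false; R ↦ false; S ↦ false; T ↦ false; U ↦ true; V ↦ false; W ↦ true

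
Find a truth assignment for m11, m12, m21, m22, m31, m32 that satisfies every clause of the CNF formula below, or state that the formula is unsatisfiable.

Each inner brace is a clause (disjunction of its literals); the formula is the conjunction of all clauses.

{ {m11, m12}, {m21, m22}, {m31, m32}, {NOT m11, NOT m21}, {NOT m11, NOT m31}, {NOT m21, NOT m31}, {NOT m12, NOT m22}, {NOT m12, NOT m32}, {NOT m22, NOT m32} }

UNSATISFIABLE

Try m11 = true.
(NOT m21) alone gives m21 = false.
(m22) alone gives m22 = true.
(NOT m31) alone gives m31 = false.
(m32) alone gives m32 = true.
Now (NOT m32) is unsatisfied and unit — conflict.
So m11 must be the other value — set m11 = false.
(m12) alone gives m12 = true.
(NOT m22) alone gives m22 = false.
(m21) alone gives m21 = true.
(NOT m31) alone gives m31 = false.
(m32) alone gives m32 = true.
Now (NOT m32) is unsatisfied and unit — conflict.
Both values of m11 lead to a conflict.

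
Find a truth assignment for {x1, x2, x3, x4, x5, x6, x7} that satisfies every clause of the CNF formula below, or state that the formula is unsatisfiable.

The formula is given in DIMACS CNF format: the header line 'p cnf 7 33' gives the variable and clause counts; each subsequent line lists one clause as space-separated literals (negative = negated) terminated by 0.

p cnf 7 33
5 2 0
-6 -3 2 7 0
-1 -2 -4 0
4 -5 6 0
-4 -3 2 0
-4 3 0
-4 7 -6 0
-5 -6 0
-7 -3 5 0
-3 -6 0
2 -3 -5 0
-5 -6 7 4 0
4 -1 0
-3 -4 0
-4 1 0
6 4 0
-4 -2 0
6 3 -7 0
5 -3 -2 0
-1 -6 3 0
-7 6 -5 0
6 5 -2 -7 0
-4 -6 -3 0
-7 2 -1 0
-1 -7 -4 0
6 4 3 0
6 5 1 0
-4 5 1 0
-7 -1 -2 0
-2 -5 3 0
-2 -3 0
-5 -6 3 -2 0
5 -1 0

x1=False, x2=True, x3=False, x4=False, x5=False, x6=True, x7=True

Branch on x5: set x5 = False.
Unit clause (x2) forces x2 = True.
Unit clause (¬x4) forces x4 = False.
Unit clause (¬x1) forces x1 = False.
Unit clause (x6) forces x6 = True.
Unit clause (¬x3) forces x3 = False.
Every clause is now satisfied; x7 is unconstrained.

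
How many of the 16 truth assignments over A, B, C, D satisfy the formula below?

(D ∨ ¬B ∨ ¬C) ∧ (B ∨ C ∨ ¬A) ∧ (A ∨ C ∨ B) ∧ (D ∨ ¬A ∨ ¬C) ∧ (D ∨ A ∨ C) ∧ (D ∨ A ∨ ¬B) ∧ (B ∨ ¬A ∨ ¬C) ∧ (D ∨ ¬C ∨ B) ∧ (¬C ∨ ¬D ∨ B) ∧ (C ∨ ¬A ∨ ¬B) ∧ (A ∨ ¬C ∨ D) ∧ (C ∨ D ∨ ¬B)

There are 2^4 = 16 truth assignments over (A, B, C, D).
Check each against the 12 clauses (columns in the order A, B, C, D):
  F F F F  ✗ fails (A ∨ C ∨ B)
  F F F T  ✗ fails (A ∨ C ∨ B)
  F F T F  ✗ fails (D ∨ ¬C ∨ B)
  F F T T  ✗ fails (¬C ∨ ¬D ∨ B)
  F T F F  ✗ fails (D ∨ A ∨ C)
  F T F T  ✓ satisfies all
  F T T F  ✗ fails (D ∨ ¬B ∨ ¬C)
  F T T T  ✓ satisfies all
  T F F F  ✗ fails (B ∨ C ∨ ¬A)
  T F F T  ✗ fails (B ∨ C ∨ ¬A)
  T F T F  ✗ fails (D ∨ ¬A ∨ ¬C)
  T F T T  ✗ fails (B ∨ ¬A ∨ ¬C)
  T T F F  ✗ fails (C ∨ ¬A ∨ ¬B)
  T T F T  ✗ fails (C ∨ ¬A ∨ ¬B)
  T T T F  ✗ fails (D ∨ ¬B ∨ ¬C)
  T T T T  ✓ satisfies all
3 of the 16 rows are models.

3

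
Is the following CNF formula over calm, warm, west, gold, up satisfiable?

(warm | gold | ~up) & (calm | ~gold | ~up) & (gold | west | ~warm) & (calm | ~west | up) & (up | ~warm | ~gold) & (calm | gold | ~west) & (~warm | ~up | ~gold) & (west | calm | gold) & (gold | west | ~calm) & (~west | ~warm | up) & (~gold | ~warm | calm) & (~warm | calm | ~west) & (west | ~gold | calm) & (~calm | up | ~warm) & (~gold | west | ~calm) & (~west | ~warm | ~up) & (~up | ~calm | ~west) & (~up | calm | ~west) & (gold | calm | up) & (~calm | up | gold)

Yes, satisfiable

Suppose warm = 0.
Suppose gold = 1.
Suppose calm = 1.
(west) alone gives west = 1.
(~up) alone gives up = 0.
Every clause now holds.
A satisfying assignment: calm ↦ 1, warm ↦ 0, west ↦ 1, gold ↦ 1, up ↦ 0.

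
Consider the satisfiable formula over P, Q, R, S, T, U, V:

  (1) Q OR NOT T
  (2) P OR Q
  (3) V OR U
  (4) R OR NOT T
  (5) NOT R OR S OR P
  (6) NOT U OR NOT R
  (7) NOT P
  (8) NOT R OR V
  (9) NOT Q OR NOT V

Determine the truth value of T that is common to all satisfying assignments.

Suppose T = true.
Unit clause (Q) forces Q = true.
Unit clause (R) forces R = true.
Unit clause (NOT U) forces U = false.
Unit clause (V) forces V = true.
That conflicts with the unit clause (NOT V).
So every satisfying assignment has T = False.

False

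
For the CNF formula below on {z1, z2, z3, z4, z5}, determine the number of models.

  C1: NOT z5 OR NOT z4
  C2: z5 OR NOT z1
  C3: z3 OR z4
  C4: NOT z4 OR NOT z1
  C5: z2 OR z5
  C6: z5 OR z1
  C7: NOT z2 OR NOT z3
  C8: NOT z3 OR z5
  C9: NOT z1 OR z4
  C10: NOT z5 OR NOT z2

1

There are 2^5 = 32 truth assignments over (z1, z2, z3, z4, z5).
Split on z3. With z3 = true, the clauses containing z3 are satisfied and NOT z3 drops from the rest; 1 of the 2^4 = 16 assignments to the other variables satisfy what remains.
With z3 = false, by the same count on the reduced clause set, 0 assignments work.
Total: 1 + 0 = 1.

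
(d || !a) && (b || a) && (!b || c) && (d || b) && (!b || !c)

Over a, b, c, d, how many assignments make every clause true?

2

There are 2^4 = 16 truth assignments over (a, b, c, d).
Split on a. With a = true, the clauses containing a are satisfied and !a drops from the rest; 2 of the 2^3 = 8 assignments to the other variables satisfy what remains.
With a = false, by the same count on the reduced clause set, 0 assignments work.
Total: 2 + 0 = 2.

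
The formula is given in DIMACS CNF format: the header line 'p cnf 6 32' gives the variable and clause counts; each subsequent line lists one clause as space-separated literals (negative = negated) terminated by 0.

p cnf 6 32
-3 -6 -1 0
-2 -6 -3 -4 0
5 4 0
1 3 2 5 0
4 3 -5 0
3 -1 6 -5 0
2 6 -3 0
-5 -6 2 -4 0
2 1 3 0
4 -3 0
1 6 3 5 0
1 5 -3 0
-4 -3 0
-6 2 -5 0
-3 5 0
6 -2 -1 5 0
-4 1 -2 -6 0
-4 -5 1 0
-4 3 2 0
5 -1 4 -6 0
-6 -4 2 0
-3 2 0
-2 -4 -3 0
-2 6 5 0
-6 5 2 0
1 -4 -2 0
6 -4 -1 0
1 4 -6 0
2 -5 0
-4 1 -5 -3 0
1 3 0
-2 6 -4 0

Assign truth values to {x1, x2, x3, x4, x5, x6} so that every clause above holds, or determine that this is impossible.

Branch on x5: set x5 = False.
From the singleton clause (x4), x4 = True.
From the singleton clause (¬x3), x3 = False.
From the singleton clause (x2), x2 = True.
From the singleton clause (x6), x6 = True.
From the singleton clause (x1), x1 = True.
This assignment satisfies each clause.

x1=True; x2=True; x3=False; x4=True; x5=False; x6=True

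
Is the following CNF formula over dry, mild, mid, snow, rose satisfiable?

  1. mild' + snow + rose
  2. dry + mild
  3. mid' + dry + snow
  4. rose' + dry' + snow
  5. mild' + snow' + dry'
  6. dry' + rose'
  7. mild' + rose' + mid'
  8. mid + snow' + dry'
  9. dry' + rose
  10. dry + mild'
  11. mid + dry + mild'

Try dry = 1.
(rose') alone gives rose = 0.
That conflicts with the unit clause (rose).
That branch fails; take dry = 0 instead.
(mild) alone gives mild = 1.
That conflicts with the unit clause (mild').
Neither dry = 1 nor dry = 0 works.
No assignment satisfies every clause.

No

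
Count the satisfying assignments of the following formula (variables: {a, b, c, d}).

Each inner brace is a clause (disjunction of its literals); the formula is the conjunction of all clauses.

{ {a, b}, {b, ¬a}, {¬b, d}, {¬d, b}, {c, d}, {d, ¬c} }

There are 2^4 = 16 truth assignments over (a, b, c, d).
Check each against the 6 clauses (columns in the order a, b, c, d):
  F F F F  ✗ fails (a ∨ b)
  F F F T  ✗ fails (a ∨ b)
  F F T F  ✗ fails (a ∨ b)
  F F T T  ✗ fails (a ∨ b)
  F T F F  ✗ fails (¬b ∨ d)
  F T F T  ✓ satisfies all
  F T T F  ✗ fails (¬b ∨ d)
  F T T T  ✓ satisfies all
  T F F F  ✗ fails (b ∨ ¬a)
  T F F T  ✗ fails (b ∨ ¬a)
  T F T F  ✗ fails (b ∨ ¬a)
  T F T T  ✗ fails (b ∨ ¬a)
  T T F F  ✗ fails (¬b ∨ d)
  T T F T  ✓ satisfies all
  T T T F  ✗ fails (¬b ∨ d)
  T T T T  ✓ satisfies all
4 of the 16 rows are models.

4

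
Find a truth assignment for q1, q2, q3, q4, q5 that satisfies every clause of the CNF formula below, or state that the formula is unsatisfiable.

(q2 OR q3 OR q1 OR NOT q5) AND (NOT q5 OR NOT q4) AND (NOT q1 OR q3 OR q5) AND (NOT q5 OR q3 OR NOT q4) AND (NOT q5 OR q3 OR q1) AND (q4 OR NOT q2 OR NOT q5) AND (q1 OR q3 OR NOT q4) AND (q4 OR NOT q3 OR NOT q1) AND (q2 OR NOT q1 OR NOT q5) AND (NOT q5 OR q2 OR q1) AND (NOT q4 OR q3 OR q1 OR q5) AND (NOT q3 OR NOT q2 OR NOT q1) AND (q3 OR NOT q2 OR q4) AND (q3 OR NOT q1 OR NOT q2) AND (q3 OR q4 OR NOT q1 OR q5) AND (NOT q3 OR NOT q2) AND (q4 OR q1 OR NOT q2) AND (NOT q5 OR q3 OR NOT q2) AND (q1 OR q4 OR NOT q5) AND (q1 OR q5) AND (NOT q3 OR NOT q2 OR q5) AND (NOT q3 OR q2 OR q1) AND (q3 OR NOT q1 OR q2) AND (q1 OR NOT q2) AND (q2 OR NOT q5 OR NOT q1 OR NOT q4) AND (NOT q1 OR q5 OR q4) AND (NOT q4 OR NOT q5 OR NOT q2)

q1=true,  q2=false,  q3=true,  q4=true,  q5=false

Branch on q5: set q5 = false.
From the singleton clause (q1), q1 = true.
From the singleton clause (q3), q3 = true.
From the singleton clause (q4), q4 = true.
From the singleton clause (NOT q2), q2 = false.
Every clause now holds.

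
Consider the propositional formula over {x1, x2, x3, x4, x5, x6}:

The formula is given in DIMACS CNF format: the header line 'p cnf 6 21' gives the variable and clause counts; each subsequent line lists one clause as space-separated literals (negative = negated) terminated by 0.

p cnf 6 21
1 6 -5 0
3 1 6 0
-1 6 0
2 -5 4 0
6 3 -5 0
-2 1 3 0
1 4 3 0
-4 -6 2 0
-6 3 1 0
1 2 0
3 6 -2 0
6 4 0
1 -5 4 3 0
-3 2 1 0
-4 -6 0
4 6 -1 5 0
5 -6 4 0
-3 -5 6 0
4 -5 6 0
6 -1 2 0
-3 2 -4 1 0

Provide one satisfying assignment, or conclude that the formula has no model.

Case x1 = True:
(x6) alone gives x6 = True.
(¬x4) alone gives x4 = False.
(x5) alone gives x5 = True.
(x2) alone gives x2 = True.
No clause remains; x3 is free.

x1 ↦ True; x2 ↦ True; x3 ↦ True; x4 ↦ False; x5 ↦ True; x6 ↦ True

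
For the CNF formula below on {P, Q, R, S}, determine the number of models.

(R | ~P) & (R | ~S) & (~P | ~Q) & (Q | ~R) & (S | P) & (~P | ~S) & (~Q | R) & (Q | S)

1

There are 2^4 = 16 truth assignments over (P, Q, R, S).
Check each against the 8 clauses (columns in the order P, Q, R, S):
  F F F F  ✗ fails (S | P)
  F F F T  ✗ fails (R | ~S)
  F F T F  ✗ fails (Q | ~R)
  F F T T  ✗ fails (Q | ~R)
  F T F F  ✗ fails (S | P)
  F T F T  ✗ fails (R | ~S)
  F T T F  ✗ fails (S | P)
  F T T T  ✓ satisfies all
  T F F F  ✗ fails (R | ~P)
  T F F T  ✗ fails (R | ~P)
  T F T F  ✗ fails (Q | ~R)
  T F T T  ✗ fails (Q | ~R)
  T T F F  ✗ fails (R | ~P)
  T T F T  ✗ fails (R | ~P)
  T T T F  ✗ fails (~P | ~Q)
  T T T T  ✗ fails (~P | ~Q)
1 of the 16 rows is a model.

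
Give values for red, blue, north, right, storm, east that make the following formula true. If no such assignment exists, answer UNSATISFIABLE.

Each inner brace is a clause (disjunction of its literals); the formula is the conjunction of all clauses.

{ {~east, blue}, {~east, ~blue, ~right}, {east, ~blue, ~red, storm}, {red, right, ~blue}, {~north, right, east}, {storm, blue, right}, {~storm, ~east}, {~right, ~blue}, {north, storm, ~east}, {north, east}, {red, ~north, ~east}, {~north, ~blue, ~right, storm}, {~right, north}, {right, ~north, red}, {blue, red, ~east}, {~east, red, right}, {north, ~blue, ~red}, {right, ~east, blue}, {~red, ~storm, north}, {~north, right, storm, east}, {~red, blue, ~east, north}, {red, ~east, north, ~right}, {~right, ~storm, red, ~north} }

Suppose east = 0.
Unit clause (north) forces north = 1.
Unit clause (right) forces right = 1.
Unit clause (~blue) forces blue = 0.
Suppose storm = 1.
Unit clause (red) forces red = 1.
This assignment satisfies each clause.

red: 1, blue: 0, north: 1, right: 1, storm: 1, east: 0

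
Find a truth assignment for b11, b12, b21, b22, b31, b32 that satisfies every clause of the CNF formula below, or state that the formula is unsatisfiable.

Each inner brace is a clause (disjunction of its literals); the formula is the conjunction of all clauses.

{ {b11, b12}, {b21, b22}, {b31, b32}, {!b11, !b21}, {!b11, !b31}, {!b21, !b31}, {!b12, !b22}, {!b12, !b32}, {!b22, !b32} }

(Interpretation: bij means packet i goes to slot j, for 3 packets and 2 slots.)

UNSATISFIABLE

Case b11 = true:
Unit clause (!b21) forces b21 = false.
Unit clause (b22) forces b22 = true.
Unit clause (!b31) forces b31 = false.
Unit clause (b32) forces b32 = true.
That conflicts with the unit clause (!b32).
So b11 must be the other value — set b11 = false.
Unit clause (b12) forces b12 = true.
Unit clause (!b22) forces b22 = false.
Unit clause (b21) forces b21 = true.
Unit clause (!b31) forces b31 = false.
Unit clause (b32) forces b32 = true.
That conflicts with the unit clause (!b32).
Both values of b11 lead to a conflict.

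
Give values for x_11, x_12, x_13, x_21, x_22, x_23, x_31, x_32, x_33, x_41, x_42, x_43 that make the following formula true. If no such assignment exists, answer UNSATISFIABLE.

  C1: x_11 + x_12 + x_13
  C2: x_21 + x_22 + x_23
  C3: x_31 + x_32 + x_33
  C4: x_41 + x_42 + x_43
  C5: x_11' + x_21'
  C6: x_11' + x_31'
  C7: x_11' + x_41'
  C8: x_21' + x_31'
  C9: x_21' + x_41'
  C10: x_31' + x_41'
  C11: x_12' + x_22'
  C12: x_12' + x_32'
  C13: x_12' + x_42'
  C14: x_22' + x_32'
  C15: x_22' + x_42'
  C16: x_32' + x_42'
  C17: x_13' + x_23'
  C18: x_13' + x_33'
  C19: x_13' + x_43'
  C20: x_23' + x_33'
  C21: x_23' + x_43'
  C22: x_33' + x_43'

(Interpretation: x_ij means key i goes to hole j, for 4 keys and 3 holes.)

UNSATISFIABLE

Case x_11 = 0:
Case x_12 = 1:
From the singleton clause (x_22'), x_22 = 0.
From the singleton clause (x_32'), x_32 = 0.
From the singleton clause (x_42'), x_42 = 0.
Case x_21 = 1:
From the singleton clause (x_31'), x_31 = 0.
From the singleton clause (x_33), x_33 = 1.
From the singleton clause (x_41'), x_41 = 0.
From the singleton clause (x_43), x_43 = 1.
That conflicts with the unit clause (x_43').
So x_21 must be the other value — set x_21 = 0.
From the singleton clause (x_23), x_23 = 1.
From the singleton clause (x_13'), x_13 = 0.
From the singleton clause (x_33'), x_33 = 0.
From the singleton clause (x_31), x_31 = 1.
From the singleton clause (x_41'), x_41 = 0.
From the singleton clause (x_43), x_43 = 1.
That conflicts with the unit clause (x_43').
Either choice for x_21 ends in contradiction.
So x_12 must be the other value — set x_12 = 0.
From the singleton clause (x_13), x_13 = 1.
From the singleton clause (x_23'), x_23 = 0.
From the singleton clause (x_33'), x_33 = 0.
From the singleton clause (x_43'), x_43 = 0.
Case x_21 = 1:
From the singleton clause (x_31'), x_31 = 0.
From the singleton clause (x_32), x_32 = 1.
From the singleton clause (x_41'), x_41 = 0.
From the singleton clause (x_42), x_42 = 1.
That conflicts with the unit clause (x_42').
So x_21 must be the other value — set x_21 = 0.
From the singleton clause (x_22), x_22 = 1.
From the singleton clause (x_32'), x_32 = 0.
From the singleton clause (x_31), x_31 = 1.
From the singleton clause (x_41'), x_41 = 0.
From the singleton clause (x_42), x_42 = 1.
That conflicts with the unit clause (x_42').
Either choice for x_21 ends in contradiction.
Either choice for x_12 ends in contradiction.
So x_11 must be the other value — set x_11 = 1.
From the singleton clause (x_21'), x_21 = 0.
From the singleton clause (x_31'), x_31 = 0.
From the singleton clause (x_41'), x_41 = 0.
Case x_22 = 1:
From the singleton clause (x_12'), x_12 = 0.
From the singleton clause (x_32'), x_32 = 0.
From the singleton clause (x_33), x_33 = 1.
From the singleton clause (x_42'), x_42 = 0.
From the singleton clause (x_43), x_43 = 1.
That conflicts with the unit clause (x_43').
So x_22 must be the other value — set x_22 = 0.
From the singleton clause (x_23), x_23 = 1.
From the singleton clause (x_13'), x_13 = 0.
From the singleton clause (x_33'), x_33 = 0.
From the singleton clause (x_32), x_32 = 1.
From the singleton clause (x_12'), x_12 = 0.
From the singleton clause (x_42'), x_42 = 0.
From the singleton clause (x_43), x_43 = 1.
That conflicts with the unit clause (x_43').
Either choice for x_22 ends in contradiction.
Either choice for x_11 ends in contradiction.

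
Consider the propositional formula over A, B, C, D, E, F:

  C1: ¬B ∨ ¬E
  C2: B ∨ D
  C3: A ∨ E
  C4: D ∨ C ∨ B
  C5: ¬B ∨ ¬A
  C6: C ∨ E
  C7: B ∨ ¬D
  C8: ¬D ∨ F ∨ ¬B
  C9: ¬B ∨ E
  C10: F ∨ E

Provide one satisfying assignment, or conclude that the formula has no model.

UNSATISFIABLE

Suppose B = False.
From the singleton clause (D), D = True.
That conflicts with the unit clause (¬D).
So B must be the other value — set B = True.
From the singleton clause (¬E), E = False.
That conflicts with the unit clause (E).
Both values of B lead to a conflict.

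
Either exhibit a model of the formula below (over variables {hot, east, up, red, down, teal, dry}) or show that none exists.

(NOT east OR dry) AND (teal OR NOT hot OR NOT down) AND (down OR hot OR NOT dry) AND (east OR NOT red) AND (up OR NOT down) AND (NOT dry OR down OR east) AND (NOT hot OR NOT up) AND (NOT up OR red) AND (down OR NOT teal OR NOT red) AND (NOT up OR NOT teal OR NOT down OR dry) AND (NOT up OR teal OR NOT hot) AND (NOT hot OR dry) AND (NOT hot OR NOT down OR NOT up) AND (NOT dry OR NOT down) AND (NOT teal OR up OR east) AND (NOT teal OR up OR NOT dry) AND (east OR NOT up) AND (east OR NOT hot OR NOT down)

Case east = true:
Unit clause (dry) forces dry = true.
Unit clause (NOT down) forces down = false.
Unit clause (hot) forces hot = true.
Unit clause (NOT up) forces up = false.
Unit clause (NOT teal) forces teal = false.
All clauses hold; red can take either value.

hot=true, east=true, up=false, red=false, down=false, teal=false, dry=true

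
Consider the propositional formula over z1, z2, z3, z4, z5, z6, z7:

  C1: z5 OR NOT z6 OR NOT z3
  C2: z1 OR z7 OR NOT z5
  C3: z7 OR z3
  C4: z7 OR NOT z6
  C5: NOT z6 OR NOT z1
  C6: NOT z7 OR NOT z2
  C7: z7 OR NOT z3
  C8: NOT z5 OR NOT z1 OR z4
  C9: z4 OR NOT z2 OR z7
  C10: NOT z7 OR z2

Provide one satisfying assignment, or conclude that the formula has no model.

UNSATISFIABLE

Try z7 = true.
(NOT z2) alone gives z2 = false.
But (z2) is also a unit clause — contradiction.
Undo z7 and try z7 = false.
(z3) alone gives z3 = true.
But (NOT z3) is also a unit clause — contradiction.
Both values of z7 lead to a conflict.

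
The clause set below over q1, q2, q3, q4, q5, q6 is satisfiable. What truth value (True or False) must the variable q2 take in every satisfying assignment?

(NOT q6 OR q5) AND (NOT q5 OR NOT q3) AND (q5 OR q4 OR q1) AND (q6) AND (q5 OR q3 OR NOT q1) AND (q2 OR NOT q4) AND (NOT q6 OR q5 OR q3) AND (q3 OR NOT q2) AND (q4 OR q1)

False

Suppose q2 = true.
Unit clause (q6) forces q6 = true.
Unit clause (q5) forces q5 = true.
Unit clause (NOT q3) forces q3 = false.
But (q3) is also a unit clause — contradiction.
So every satisfying assignment has q2 = False.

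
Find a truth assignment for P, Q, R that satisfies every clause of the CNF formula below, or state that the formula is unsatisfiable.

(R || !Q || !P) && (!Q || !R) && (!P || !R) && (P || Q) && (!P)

P ↦ false, Q ↦ true, R ↦ false

The clause (!P) is unit, so P = false.
The clause (Q) is unit, so Q = true.
The clause (!R) is unit, so R = false.
All clauses are satisfied.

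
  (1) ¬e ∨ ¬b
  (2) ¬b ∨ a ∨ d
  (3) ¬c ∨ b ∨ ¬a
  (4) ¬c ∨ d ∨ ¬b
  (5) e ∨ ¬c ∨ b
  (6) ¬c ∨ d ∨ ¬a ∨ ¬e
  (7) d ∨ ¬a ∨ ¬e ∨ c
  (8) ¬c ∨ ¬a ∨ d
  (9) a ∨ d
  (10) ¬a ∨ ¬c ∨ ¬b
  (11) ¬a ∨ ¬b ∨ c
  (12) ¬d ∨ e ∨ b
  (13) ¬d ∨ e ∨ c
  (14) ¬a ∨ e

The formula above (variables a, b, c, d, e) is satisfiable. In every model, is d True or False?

Suppose d = False.
The clause (a) is unit, so a = True.
The clause (¬c) is unit, so c = False.
The clause (¬e) is unit, so e = False.
That conflicts with the unit clause (e).
So every satisfying assignment has d = True.

True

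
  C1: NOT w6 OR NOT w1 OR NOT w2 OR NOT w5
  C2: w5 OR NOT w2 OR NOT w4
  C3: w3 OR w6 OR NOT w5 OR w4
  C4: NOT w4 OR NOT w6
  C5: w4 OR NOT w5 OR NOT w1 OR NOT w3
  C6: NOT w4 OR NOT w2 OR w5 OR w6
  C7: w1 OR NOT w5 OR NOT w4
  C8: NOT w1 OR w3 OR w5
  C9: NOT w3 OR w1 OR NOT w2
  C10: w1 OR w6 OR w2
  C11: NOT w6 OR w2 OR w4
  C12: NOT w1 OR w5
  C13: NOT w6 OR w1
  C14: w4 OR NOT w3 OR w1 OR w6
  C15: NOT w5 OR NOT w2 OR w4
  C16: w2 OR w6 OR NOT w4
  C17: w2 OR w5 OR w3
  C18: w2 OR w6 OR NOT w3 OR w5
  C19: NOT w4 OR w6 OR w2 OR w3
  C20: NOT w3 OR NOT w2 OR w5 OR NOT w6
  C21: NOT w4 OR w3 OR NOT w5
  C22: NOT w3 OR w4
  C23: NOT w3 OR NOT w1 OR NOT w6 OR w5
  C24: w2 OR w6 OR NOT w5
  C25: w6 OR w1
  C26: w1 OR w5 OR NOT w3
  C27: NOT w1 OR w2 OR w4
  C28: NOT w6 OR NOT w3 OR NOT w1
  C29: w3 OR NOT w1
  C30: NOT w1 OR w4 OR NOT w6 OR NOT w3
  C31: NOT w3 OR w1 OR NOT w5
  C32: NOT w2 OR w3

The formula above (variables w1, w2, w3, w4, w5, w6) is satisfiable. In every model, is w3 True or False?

True

Suppose w3 = false.
Unit clause (NOT w1) forces w1 = false.
Unit clause (NOT w6) forces w6 = false.
But (w6) is also a unit clause — contradiction.
So every satisfying assignment has w3 = True.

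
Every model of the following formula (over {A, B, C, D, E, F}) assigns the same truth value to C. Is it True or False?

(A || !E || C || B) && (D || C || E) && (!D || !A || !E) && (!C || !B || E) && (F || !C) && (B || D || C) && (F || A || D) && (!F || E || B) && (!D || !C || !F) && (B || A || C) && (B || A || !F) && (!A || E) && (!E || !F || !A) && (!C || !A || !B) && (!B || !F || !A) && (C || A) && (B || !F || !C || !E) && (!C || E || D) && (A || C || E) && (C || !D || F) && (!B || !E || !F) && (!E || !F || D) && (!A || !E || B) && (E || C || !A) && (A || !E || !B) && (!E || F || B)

Suppose C = true.
The clause (F) is unit, so F = true.
The clause (!D) is unit, so D = false.
The clause (E) is unit, so E = true.
That conflicts with the unit clause (!E).
So every satisfying assignment has C = False.

False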